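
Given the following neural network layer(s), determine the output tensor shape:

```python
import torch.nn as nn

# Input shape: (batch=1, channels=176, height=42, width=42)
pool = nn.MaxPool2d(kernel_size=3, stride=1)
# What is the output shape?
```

Input: (1, 176, 42, 42) -> Output: (1, 176, 40, 40)

Answer: (1, 176, 40, 40)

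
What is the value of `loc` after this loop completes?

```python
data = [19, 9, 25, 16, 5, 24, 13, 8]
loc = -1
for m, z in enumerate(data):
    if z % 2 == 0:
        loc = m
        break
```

First even number index in [19, 9, 25, 16, 5, 24, 13, 8]
`loc` takes the values: -1 → 3

Answer: 3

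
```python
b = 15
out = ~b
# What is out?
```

Trace:
`b = 15` → b = 15
`out = ~b` → out = -16
So out = -16

Answer: -16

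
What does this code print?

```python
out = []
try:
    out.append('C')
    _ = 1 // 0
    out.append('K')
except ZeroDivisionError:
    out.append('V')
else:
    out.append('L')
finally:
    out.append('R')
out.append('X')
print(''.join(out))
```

Execution trace: 'C' (try body) → 'V' (except ZeroDivisionError) → 'R' (finally) → 'X' (after the try/except). Output: CVRX

Answer: CVRX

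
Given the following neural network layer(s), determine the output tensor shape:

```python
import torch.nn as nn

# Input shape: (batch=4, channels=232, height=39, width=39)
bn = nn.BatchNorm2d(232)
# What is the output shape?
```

Input: (4, 232, 39, 39) -> Output: (4, 232, 39, 39)

Answer: (4, 232, 39, 39)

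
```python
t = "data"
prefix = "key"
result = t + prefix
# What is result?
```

Trace:
`t = "data"` → t = 'data'
`prefix = "key"` → prefix = 'key'
`result = t + prefix` → result = 'datakey'
So result = 'datakey'

Answer: 'datakey'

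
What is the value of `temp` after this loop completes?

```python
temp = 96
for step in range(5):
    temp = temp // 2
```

Halve 5 times: 96 // 2^5 = 3
`temp` takes the values: 96 → 48 → 24 → 12 → 6 → 3

Answer: 3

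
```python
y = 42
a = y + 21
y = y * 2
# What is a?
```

Trace:
`y = 42` → y = 42
`a = y + 21` → a = 63
`y = y * 2` → y = 84
So a = 63

Answer: 63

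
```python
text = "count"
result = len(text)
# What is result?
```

Trace:
`text = "count"` → text = 'count'
`result = len(text)` → result = 5
So result = 5

Answer: 5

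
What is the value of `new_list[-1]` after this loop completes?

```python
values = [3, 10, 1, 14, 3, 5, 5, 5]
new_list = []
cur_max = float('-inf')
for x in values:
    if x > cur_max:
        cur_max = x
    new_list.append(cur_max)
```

Running max ends at 14
`new_list` takes the values: [] → [3] → [3, 10] → [3, 10, 10] → [3, 10, 10, 14] → [3, 10, 10, 14, 14] → [3, 10, 10, 14, 14, 14] → [3, 10, 10, 14, 14, 14, 14] → [3, 10, 10, 14, 14, 14, 14, 14]
So `new_list[-1]` = 14

Answer: 14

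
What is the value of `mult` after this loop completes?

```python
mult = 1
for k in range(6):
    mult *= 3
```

3^6 = 729
`mult` takes the values: 1 → 3 → 9 → 27 → 81 → 243 → 729

Answer: 729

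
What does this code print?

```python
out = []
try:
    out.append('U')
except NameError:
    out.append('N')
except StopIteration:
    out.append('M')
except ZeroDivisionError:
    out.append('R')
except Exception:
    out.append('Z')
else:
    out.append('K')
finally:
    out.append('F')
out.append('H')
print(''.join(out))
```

Execution trace: 'U' (try body, no exception) → 'K' (else) → 'F' (finally) → 'H' (after the try/except). Output: UKFH

Answer: UKFH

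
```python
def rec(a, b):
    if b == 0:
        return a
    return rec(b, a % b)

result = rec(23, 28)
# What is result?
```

rec(23, 28) -> rec(28, 23) -> rec(23, 5) -> rec(5, 3) -> rec(3, 2) -> rec(2, 1) -> rec(1, 0) -> 1

Answer: 1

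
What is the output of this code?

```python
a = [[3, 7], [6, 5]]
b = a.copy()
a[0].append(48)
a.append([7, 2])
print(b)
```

Key concept: shallow copy with nested lists.
Step by step:
`a = [[3, 7], [6, 5]]` → a = [[3, 7], [6, 5]]
`b = a.copy()` → b = [[3, 7], [6, 5]]
`a[0].append(48)` → a = [[3, 7, 48], [6, 5]]; b = [[3, 7, 48], [6, 5]]
`a.append([7, 2])` → a = [[3, 7, 48], [6, 5], [7, 2]]
`print(b)` → prints [[3, 7, 48], [6, 5]]

Answer: [[3, 7, 48], [6, 5]]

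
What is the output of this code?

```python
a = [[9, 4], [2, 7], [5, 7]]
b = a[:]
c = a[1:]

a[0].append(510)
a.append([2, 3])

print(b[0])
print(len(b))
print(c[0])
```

Key concept: slice with nested mutation.
Step by step:
`a = [[9, 4], [2, 7], [5, 7]]` → a = [[9, 4], [2, 7], [5, 7]]
`b = a[:]` → b = [[9, 4], [2, 7], [5, 7]]
`c = a[1:]` → c = [[2, 7], [5, 7]]
`a[0].append(510)` → a = [[9, 4, 510], [2, 7], [5, 7]]; b = [[9, 4, 510], [2, 7], [5, 7]]
`a.append([2, 3])` → a = [[9, 4, 510], [2, 7], [5, 7], [2, 3]]
`print(b[0])` → prints [9, 4, 510]
`print(len(b))` → prints 3
`print(c[0])` → prints [2, 7]

Answer:
[9, 4, 510]
3
[2, 7]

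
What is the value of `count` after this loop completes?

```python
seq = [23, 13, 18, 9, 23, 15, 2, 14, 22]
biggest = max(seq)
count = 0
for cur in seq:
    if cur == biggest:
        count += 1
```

Count of max value 23 in [23, 13, 18, 9, 23, 15, 2, 14, 22]
`count` takes the values: 0 → 1 → 2

Answer: 2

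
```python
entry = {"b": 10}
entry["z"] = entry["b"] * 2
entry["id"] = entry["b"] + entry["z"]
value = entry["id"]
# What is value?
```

Trace:
`entry = {"b": 10}` → entry = {'b': 10}
`entry["z"] = entry["b"] * 2` → entry = {'b': 10, 'z': 20}
`entry["id"] = entry["b"] + entry["z"]` → entry = {'b': 10, 'z': 20, 'id': 30}
`value = entry["id"]` → value = 30
So value = 30

Answer: 30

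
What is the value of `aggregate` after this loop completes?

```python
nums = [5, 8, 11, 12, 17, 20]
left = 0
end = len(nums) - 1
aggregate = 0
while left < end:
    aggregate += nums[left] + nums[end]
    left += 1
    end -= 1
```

Sum of pairs from ends
`aggregate` takes the values: 0 → 25 → 50 → 73

Answer: 73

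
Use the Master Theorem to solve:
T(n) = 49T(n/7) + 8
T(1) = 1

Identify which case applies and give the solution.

a=49, b=7, f(n)=8. log_7(49) = 2. Since c=0 < 2, Case 1 applies: T(n) = Θ(n^log_b(a)) = O(n^2).

Answer: O(n^2) - Case 1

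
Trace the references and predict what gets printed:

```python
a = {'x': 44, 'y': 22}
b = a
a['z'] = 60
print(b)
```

Key concept: dict aliasing.
Step by step:
`a = {'x': 44, 'y': 22}` → a = {'x': 44, 'y': 22}
`b = a` → b = {'x': 44, 'y': 22} (same object as a)
`a['z'] = 60` → a = {'x': 44, 'y': 22, 'z': 60} (same object as b); b = {'x': 44, 'y': 22, 'z': 60} (same object as a)
`print(b)` → prints {'x': 44, 'y': 22, 'z': 60}

Answer: {'x': 44, 'y': 22, 'z': 60}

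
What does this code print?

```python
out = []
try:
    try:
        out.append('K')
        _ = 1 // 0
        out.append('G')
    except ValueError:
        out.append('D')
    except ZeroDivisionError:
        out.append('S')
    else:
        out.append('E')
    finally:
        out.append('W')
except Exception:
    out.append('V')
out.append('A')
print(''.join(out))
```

Execution trace: 'K' (inner try body) → 'S' (inner except ZeroDivisionError) → 'W' (inner finally) → 'A' (after the try/except). Output: KSWA

Answer: KSWA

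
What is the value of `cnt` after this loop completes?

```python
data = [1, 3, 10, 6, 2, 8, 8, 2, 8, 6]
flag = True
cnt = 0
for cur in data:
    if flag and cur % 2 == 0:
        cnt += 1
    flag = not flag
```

Count even values at even positions
`cnt` takes the values: 0 → 1 → 2 → 3 → 4

Answer: 4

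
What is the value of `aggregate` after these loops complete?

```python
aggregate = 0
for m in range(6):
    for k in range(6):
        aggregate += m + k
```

Sum of all m+k for m,k in 6x6
`aggregate` takes the values: 0 → 1 → 3 → 6 → 10 → 15 → 16 → 18 → 21 → 25 → 30 → 36 → 38 → 41 → 45 → 50 → 56 → 63 → 66 → 70 → 75 → 81 → 88 → 96 → 100 → 105 → 111 → 118 → 126 → 135 → 140 → 146 → 153 → 161 → 170 → 180

Answer: 180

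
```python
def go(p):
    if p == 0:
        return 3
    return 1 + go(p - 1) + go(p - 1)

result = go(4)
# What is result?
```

go(p) = 1 + 2·go(p-1), go(0)=3. Closed form: (3+1)·2^4 - 1 = 63.

Answer: 63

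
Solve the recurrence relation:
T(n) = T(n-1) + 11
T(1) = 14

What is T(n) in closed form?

Unrolling: T(n) = T(1) + 11·(n-1) = 14 + 11(n-1) = 11n + 3.

Answer: T(n) = 11n + 3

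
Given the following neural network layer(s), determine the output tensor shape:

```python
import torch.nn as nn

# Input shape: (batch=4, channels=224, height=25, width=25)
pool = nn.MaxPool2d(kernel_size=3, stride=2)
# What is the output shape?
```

Input: (4, 224, 25, 25) -> Output: (4, 224, 12, 12)

Answer: (4, 224, 12, 12)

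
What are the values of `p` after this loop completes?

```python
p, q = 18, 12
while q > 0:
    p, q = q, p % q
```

GCD of 18 and 12
`p` takes the values: 18 → 12 → 6

Answer: 6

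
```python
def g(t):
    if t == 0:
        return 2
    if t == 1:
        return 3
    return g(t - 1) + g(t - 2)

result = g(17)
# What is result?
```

Build up from base cases: g(0)=2, g(1)=3, g(2)=5, g(3)=8, g(4)=13, g(5)=21, g(6)=34, ..., g(17)=6765

Answer: 6765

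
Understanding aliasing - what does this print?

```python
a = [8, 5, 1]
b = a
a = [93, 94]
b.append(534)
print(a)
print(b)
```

Key concept: rebinding vs mutation: a is rebound to a new list, b still points at the original.
Step by step:
`a = [8, 5, 1]` → a = [8, 5, 1]
`b = a` → b = [8, 5, 1] (same object as a)
`a = [93, 94]` → a = [93, 94]
`b.append(534)` → b = [8, 5, 1, 534]
`print(a)` → prints [93, 94]
`print(b)` → prints [8, 5, 1, 534]

Answer:
[93, 94]
[8, 5, 1, 534]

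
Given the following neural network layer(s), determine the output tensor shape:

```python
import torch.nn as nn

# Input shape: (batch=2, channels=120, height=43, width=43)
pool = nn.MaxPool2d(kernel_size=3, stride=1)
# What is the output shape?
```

Input: (2, 120, 43, 43) -> Output: (2, 120, 41, 41)

Answer: (2, 120, 41, 41)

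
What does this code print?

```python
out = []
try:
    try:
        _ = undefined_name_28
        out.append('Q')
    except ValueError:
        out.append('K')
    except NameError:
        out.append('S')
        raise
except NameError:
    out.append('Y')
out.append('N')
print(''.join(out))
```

Execution trace: 'S' (inner except NameError) → 'Y' (outer except NameError) → 'N' (after the try/except). Output: SYN

Answer: SYN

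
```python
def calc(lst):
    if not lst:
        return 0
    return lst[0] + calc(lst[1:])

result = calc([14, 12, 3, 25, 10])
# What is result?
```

14 + 12 + 3 + 25 + 10 + 0 = 64

Answer: 64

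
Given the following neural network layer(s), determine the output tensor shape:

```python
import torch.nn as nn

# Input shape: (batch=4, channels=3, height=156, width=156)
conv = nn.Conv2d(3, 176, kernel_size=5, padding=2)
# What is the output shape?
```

Input: (4, 3, 156, 156) -> Output: (4, 176, 156, 156)

Answer: (4, 176, 156, 156)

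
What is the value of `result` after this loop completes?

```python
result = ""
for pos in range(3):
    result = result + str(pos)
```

Concatenate digits 0 to 2
`result` takes the values: "" → "0" → "01" → "012"

Answer: "012"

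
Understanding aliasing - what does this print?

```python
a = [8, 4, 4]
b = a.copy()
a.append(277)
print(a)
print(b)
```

Key concept: list.copy() creates independent copy.
Step by step:
`a = [8, 4, 4]` → a = [8, 4, 4]
`b = a.copy()` → b = [8, 4, 4]
`a.append(277)` → a = [8, 4, 4, 277]
`print(a)` → prints [8, 4, 4, 277]
`print(b)` → prints [8, 4, 4]

Answer:
[8, 4, 4, 277]
[8, 4, 4]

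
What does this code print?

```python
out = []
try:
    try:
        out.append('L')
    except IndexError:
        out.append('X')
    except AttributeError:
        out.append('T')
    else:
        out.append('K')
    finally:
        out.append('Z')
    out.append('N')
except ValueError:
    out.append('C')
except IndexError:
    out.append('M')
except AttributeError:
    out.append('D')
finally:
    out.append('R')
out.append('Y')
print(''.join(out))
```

Execution trace: 'L' (inner try body, no exception) → 'K' (inner else) → 'Z' (inner finally) → 'N' (try body, no exception) → 'R' (finally) → 'Y' (after the try/except). Output: LKZNRY

Answer: LKZNRY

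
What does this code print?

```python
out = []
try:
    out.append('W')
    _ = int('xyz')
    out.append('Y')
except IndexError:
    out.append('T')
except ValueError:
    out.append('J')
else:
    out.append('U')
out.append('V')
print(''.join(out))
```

Execution trace: 'W' (try body) → 'J' (except ValueError) → 'V' (after the try/except). Output: WJV

Answer: WJV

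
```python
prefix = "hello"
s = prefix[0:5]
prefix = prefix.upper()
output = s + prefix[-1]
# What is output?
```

Trace:
`prefix = "hello"` → prefix = 'hello'
`s = prefix[0:5]` → s = 'hello'
`prefix = prefix.upper()` → prefix = 'HELLO'
`output = s + prefix[-1]` → output = 'helloO'
So output = 'helloO'

Answer: 'helloO'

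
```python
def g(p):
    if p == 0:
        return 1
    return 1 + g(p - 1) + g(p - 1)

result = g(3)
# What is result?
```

g(p) = 1 + 2·g(p-1), g(0)=1. Closed form: (1+1)·2^3 - 1 = 15.

Answer: 15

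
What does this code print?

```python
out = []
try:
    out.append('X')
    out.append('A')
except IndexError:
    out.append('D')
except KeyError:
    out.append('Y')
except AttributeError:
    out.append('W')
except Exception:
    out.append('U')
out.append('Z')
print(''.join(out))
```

Execution trace: 'X' (try body) → 'A' (try body, no exception) → 'Z' (after the try/except). Output: XAZ

Answer: XAZ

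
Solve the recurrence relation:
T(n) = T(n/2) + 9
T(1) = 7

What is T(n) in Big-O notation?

Each step divides n by 2 and adds 9. After log_2(n) steps we reach T(1)=7. So T(n) = 9·log_2(n) + 7 = O(log n).

Answer: O(log n)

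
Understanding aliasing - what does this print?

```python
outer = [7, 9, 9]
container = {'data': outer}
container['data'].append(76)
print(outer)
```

Key concept: dict holds reference to list.
Step by step:
`outer = [7, 9, 9]` → outer = [7, 9, 9]
`container = {'data': outer}` → container = {'data': [7, 9, 9]}
`container['data'].append(76)` → outer = [7, 9, 9, 76]; container = {'data': [7, 9, 9, 76]}
`print(outer)` → prints [7, 9, 9, 76]

Answer: [7, 9, 9, 76]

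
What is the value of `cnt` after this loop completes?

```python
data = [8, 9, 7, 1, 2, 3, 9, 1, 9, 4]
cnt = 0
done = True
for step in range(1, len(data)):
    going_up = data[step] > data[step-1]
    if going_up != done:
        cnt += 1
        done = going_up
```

Count direction changes in [8, 9, 7, 1, 2, 3, 9, 1, 9, 4]
`cnt` takes the values: 0 → 1 → 2 → 3 → 4 → 5

Answer: 5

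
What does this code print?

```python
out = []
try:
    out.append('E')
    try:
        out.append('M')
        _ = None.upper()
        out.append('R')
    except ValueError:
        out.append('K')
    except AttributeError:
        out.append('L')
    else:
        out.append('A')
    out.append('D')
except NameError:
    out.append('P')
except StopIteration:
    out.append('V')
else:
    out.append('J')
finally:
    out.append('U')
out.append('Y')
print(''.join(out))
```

Execution trace: 'E' (try body) → 'M' (inner try body) → 'L' (inner except AttributeError) → 'D' (try body, no exception) → 'J' (else) → 'U' (finally) → 'Y' (after the try/except). Output: EMLDJUY

Answer: EMLDJUY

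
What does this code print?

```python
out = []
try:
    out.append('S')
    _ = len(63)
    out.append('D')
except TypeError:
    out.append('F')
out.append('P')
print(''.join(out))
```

Execution trace: 'S' (try body) → 'F' (except TypeError) → 'P' (after the try/except). Output: SFP

Answer: SFP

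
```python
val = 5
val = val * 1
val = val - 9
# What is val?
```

Trace:
`val = 5` → val = 5
`val = val * 1` → val = 5
`val = val - 9` → val = -4
So val = -4

Answer: -4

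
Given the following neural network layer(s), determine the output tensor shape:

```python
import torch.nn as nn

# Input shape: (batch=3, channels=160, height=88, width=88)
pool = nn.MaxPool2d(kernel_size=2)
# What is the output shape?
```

Input: (3, 160, 88, 88) -> Output: (3, 160, 44, 44)

Answer: (3, 160, 44, 44)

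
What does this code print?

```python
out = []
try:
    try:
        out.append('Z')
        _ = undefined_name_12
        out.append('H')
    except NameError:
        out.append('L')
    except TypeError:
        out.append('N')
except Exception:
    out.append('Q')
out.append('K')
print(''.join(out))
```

Execution trace: 'Z' (inner try body) → 'L' (inner except NameError) → 'K' (after the try/except). Output: ZLK

Answer: ZLK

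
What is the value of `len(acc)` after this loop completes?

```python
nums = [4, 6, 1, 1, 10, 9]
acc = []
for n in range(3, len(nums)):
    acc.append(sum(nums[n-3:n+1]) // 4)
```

Number of 4-element averages
`acc` takes the values: [] → [3] → [3, 4] → [3, 4, 5]
So `len(acc)` = 3

Answer: 3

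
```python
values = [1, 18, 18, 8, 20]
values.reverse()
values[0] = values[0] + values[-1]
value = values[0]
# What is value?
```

Trace:
`values = [1, 18, 18, 8, 20]` → values = [1, 18, 18, 8, 20]
`values.reverse()` → values = [20, 8, 18, 18, 1]
`values[0] = values[0] + values[-1]` → values = [21, 8, 18, 18, 1]
`value = values[0]` → value = 21
So value = 21

Answer: 21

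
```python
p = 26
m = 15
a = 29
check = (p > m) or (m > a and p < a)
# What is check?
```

Trace:
`p = 26` → p = 26
`m = 15` → m = 15
`a = 29` → a = 29
`check = (p > m) or (m > a and p < a)` → check = True
So check = True

Answer: True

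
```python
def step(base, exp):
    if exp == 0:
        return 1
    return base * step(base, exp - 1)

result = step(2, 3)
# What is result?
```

step(2, 3) = 2 * 2 * 2 = 8

Answer: 8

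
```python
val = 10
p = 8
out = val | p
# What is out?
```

Trace:
`val = 10` → val = 10
`p = 8` → p = 8
`out = val | p` → out = 10
So out = 10

Answer: 10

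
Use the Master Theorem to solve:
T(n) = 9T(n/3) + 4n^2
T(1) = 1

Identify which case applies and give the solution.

a=9, b=3, f(n)=4n^2. log_3(9) = 2. Since c=2 = 2, Case 2 applies: T(n) = Θ(n^log_b(a) · log n) = O(n^2 log n).

Answer: O(n^2 log n) - Case 2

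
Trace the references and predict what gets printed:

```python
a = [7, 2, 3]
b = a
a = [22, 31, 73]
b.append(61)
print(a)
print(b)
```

Key concept: rebinding vs mutation: a is rebound to a new list, b still points at the original.
Step by step:
`a = [7, 2, 3]` → a = [7, 2, 3]
`b = a` → b = [7, 2, 3] (same object as a)
`a = [22, 31, 73]` → a = [22, 31, 73]
`b.append(61)` → b = [7, 2, 3, 61]
`print(a)` → prints [22, 31, 73]
`print(b)` → prints [7, 2, 3, 61]

Answer:
[22, 31, 73]
[7, 2, 3, 61]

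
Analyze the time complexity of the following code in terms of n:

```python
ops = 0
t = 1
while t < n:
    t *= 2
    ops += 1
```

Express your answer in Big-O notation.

Each loop level contributes: log n. Multiplying the contributions gives O(log n).

Answer: O(log n)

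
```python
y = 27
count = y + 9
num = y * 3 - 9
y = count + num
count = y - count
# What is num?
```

Trace:
`y = 27` → y = 27
`count = y + 9` → count = 36
`num = y * 3 - 9` → num = 72
`y = count + num` → y = 108
`count = y - count` → count = 72
So num = 72

Answer: 72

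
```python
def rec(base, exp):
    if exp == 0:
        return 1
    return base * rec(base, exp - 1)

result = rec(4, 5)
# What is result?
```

rec(4, 5) = 4 * 4 * 4 * 4 * 4 = 1024

Answer: 1024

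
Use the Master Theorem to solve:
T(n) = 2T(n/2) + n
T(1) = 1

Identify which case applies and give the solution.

a=2, b=2, f(n)=n. log_2(2) = 1. Since c=1 = 1, Case 2 applies: T(n) = Θ(n^log_b(a) · log n) = O(n log n).

Answer: O(n log n) - Case 2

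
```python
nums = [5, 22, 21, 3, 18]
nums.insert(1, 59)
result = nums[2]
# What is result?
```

Trace:
`nums = [5, 22, 21, 3, 18]` → nums = [5, 22, 21, 3, 18]
`nums.insert(1, 59)` → nums = [5, 59, 22, 21, 3, 18]
`result = nums[2]` → result = 22
So result = 22

Answer: 22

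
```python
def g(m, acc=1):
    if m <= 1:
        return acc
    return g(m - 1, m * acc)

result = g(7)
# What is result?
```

Accumulator trace (n, acc): (7, 1) -> (6, 7) -> (5, 42) -> (4, 210) -> (3, 840) -> (2, 2520) -> (1, 5040) -> return 5040

Answer: 5040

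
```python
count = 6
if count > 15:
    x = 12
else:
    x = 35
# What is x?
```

Trace:
`count = 6` → count = 6
`if count > 15: ...` → count > 15 is False, take else branch → x = 35
So x = 35

Answer: 35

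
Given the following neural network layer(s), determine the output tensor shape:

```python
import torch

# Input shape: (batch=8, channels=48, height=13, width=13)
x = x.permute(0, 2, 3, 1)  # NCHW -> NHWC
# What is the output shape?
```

Input: (8, 48, 13, 13) -> Output: (8, 13, 13, 48)

Answer: (8, 13, 13, 48)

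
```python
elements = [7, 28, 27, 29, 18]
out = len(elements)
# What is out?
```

Trace:
`elements = [7, 28, 27, 29, 18]` → elements = [7, 28, 27, 29, 18]
`out = len(elements)` → out = 5
So out = 5

Answer: 5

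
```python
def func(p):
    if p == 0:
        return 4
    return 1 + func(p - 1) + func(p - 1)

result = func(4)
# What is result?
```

func(p) = 1 + 2·func(p-1), func(0)=4. Closed form: (4+1)·2^4 - 1 = 79.

Answer: 79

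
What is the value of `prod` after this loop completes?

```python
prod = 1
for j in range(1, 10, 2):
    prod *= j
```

Product of 1, 3, 5, ... up to 9
`prod` takes the values: 1 → 3 → 15 → 105 → 945

Answer: 945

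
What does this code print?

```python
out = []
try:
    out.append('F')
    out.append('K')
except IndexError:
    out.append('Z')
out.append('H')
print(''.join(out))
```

Execution trace: 'F' (try body) → 'K' (try body, no exception) → 'H' (after the try/except). Output: FKH

Answer: FKH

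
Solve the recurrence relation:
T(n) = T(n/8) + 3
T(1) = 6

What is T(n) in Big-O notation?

Each step divides n by 8 and adds 3. After log_8(n) steps we reach T(1)=6. So T(n) = 3·log_8(n) + 6 = O(log n).

Answer: O(log n)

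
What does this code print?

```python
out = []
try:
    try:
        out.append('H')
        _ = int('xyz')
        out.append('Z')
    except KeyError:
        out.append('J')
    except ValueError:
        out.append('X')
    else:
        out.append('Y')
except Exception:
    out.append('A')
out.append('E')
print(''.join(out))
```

Execution trace: 'H' (inner try body) → 'X' (inner except ValueError) → 'E' (after the try/except). Output: HXE

Answer: HXE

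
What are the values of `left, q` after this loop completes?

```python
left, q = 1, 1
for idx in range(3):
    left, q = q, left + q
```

Fibonacci: after 3 iterations
`left, q` takes the values: (1, 1) → (1, 2) → (2, 3) → (3, 5)

Answer: 3, 5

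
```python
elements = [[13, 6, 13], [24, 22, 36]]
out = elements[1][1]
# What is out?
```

Trace:
`elements = [[13, 6, 13], [24, 22, 36]]` → elements = [[13, 6, 13], [24, 22, 36]]
`out = elements[1][1]` → out = 22
So out = 22

Answer: 22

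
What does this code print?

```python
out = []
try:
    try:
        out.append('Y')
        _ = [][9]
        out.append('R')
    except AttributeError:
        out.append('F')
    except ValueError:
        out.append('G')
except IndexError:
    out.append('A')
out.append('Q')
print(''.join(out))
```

Execution trace: 'Y' (inner try body) → 'A' (outer except IndexError) → 'Q' (after the try/except). Output: YAQ

Answer: YAQ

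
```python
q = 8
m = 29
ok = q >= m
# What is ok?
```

Trace:
`q = 8` → q = 8
`m = 29` → m = 29
`ok = q >= m` → ok = False
So ok = False

Answer: False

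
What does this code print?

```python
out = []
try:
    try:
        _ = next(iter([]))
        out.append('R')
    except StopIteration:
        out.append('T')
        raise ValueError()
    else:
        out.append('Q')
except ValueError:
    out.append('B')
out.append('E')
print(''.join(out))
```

Execution trace: 'T' (except StopIteration) → 'B' (outer except ValueError) → 'E' (after the try/except). Output: TBE

Answer: TBE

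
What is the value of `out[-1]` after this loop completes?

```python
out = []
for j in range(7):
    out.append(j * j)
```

Last element of squares 0 to 6
`out` takes the values: [] → [0] → [0, 1] → [0, 1, 4] → [0, 1, 4, 9] → [0, 1, 4, 9, 16] → [0, 1, 4, 9, 16, 25] → [0, 1, 4, 9, 16, 25, 36]
So `out[-1]` = 36

Answer: 36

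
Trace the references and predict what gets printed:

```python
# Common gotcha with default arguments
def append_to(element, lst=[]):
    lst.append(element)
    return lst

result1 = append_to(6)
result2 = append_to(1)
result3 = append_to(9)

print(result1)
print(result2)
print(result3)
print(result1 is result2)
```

Key concept: mutable default argument gotcha.
Step by step:
`result1 = append_to(6)` → result1 = [6]
`result2 = append_to(1)` → result1 = [6, 1] (same object as result2); result2 = [6, 1] (same object as result1)
`result3 = append_to(9)` → result1 = [6, 1, 9] (same object as result2, result3); result2 = [6, 1, 9] (same object as result1, result3); result3 = [6, 1, 9] (same object as result1, result2)
`print(result1)` → prints [6, 1, 9]
`print(result2)` → prints [6, 1, 9]
`print(result3)` → prints [6, 1, 9]
`print(result1 is result2)` → prints True

Answer:
[6, 1, 9]
[6, 1, 9]
[6, 1, 9]
True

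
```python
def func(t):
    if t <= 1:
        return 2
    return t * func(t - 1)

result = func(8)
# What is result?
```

func(8) = 8 * 7 * 6 * 5 * 4 * 3 * 2 * 2 = 80640

Answer: 80640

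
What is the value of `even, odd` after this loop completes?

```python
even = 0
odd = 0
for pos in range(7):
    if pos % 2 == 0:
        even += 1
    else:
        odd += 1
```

Count evens and odds in range(7)
`even, odd` takes the values: (0, 0) → (1, 0) → (1, 1) → (2, 1) → (2, 2) → (3, 2) → (3, 3) → (4, 3)

Answer: 4, 3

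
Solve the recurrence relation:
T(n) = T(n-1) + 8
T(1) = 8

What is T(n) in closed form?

Unrolling: T(n) = T(1) + 8·(n-1) = 8 + 8(n-1) = 8n.

Answer: T(n) = 8n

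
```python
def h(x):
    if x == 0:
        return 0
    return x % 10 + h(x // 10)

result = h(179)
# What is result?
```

Sum of digits of 179: 9 + 7 + 1 = 17

Answer: 17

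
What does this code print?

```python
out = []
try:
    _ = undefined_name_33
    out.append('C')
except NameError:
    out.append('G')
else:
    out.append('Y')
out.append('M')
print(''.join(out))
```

Execution trace: 'G' (except NameError) → 'M' (after the try/except). Output: GM

Answer: GM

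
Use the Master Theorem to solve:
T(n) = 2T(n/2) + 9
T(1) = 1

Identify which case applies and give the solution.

a=2, b=2, f(n)=9. log_2(2) = 1. Since c=0 < 1, Case 1 applies: T(n) = Θ(n^log_b(a)) = O(n).

Answer: O(n) - Case 1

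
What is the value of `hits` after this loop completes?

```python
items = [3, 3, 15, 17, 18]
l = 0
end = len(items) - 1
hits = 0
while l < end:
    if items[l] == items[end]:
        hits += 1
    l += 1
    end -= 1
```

Count matching pairs from ends
`hits` takes the values: 0

Answer: 0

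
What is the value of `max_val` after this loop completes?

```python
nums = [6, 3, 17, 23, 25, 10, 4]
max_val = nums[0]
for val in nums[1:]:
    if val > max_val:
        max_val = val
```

Maximum of [6, 3, 17, 23, 25, 10, 4]
`max_val` takes the values: 6 → 17 → 23 → 25

Answer: 25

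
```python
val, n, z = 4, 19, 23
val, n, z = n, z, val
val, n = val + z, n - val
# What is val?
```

Trace:
`val, n, z = 4, 19, 23` → val = 4; n = 19; z = 23
`val, n, z = n, z, val` → val = 19; n = 23; z = 4
`val, n = val + z, n - val` → val = 23; n = 4
So val = 23

Answer: 23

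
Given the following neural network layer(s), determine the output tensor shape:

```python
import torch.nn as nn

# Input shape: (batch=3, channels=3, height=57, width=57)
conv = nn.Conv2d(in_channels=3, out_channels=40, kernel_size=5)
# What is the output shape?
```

Input: (3, 3, 57, 57) -> Output: (3, 40, 53, 53)

Answer: (3, 40, 53, 53)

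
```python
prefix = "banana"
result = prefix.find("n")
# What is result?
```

Trace:
`prefix = "banana"` → prefix = 'banana'
`result = prefix.find("n")` → result = 2
So result = 2

Answer: 2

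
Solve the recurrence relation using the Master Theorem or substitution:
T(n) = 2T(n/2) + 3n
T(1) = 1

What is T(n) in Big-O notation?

By Master Theorem: a=2, b=2, f(n)=3n. Since log_2(2) = 1 and f(n) = Θ(n^1), Case 2 applies. T(n) = O(n log n).

Answer: O(n log n)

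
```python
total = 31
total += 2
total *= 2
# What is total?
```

Trace:
`total = 31` → total = 31
`total += 2` → total = 33
`total *= 2` → total = 66
So total = 66

Answer: 66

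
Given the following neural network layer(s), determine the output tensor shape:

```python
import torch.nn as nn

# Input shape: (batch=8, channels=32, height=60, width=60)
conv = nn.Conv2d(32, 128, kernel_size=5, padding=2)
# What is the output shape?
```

Input: (8, 32, 60, 60) -> Output: (8, 128, 60, 60)

Answer: (8, 128, 60, 60)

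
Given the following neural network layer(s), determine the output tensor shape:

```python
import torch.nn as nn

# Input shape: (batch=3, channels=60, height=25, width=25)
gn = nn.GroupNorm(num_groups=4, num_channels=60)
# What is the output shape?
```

Input: (3, 60, 25, 25) -> Output: (3, 60, 25, 25)

Answer: (3, 60, 25, 25)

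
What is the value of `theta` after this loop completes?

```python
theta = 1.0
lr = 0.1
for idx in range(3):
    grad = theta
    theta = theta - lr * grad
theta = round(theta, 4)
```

Gradient descent: w = 1.0 * (1 - 0.1)^3
`theta` takes the values: 1.0 → 0.9 → 0.81 → 0.729

Answer: 0.729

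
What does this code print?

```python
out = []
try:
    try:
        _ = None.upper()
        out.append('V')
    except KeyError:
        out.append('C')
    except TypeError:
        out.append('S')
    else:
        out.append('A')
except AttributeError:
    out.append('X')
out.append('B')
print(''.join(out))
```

Execution trace: 'X' (outer except AttributeError) → 'B' (after the try/except). Output: XB

Answer: XB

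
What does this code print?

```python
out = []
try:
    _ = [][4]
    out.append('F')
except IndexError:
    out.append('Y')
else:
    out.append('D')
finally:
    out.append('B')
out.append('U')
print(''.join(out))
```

Execution trace: 'Y' (except IndexError) → 'B' (finally) → 'U' (after the try/except). Output: YBU

Answer: YBU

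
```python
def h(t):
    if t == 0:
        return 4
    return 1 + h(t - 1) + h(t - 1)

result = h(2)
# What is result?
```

h(t) = 1 + 2·h(t-1), h(0)=4. Closed form: (4+1)·2^2 - 1 = 19.

Answer: 19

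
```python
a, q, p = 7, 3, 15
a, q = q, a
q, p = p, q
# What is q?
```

Trace:
`a, q, p = 7, 3, 15` → a = 7; q = 3; p = 15
`a, q = q, a` → a = 3; q = 7
`q, p = p, q` → q = 15; p = 7
So q = 15

Answer: 15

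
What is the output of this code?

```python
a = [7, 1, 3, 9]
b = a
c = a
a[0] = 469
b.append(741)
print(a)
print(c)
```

Key concept: multiple aliases.
Step by step:
`a = [7, 1, 3, 9]` → a = [7, 1, 3, 9]
`b = a` → b = [7, 1, 3, 9] (same object as a)
`c = a` → c = [7, 1, 3, 9] (same object as a, b)
`a[0] = 469` → a = [469, 1, 3, 9] (same object as b, c); b = [469, 1, 3, 9] (same object as a, c); c = [469, 1, 3, 9] (same object as a, b)
`b.append(741)` → a = [469, 1, 3, 9, 741] (same object as b, c); b = [469, 1, 3, 9, 741] (same object as a, c); c = [469, 1, 3, 9, 741] (same object as a, b)
`print(a)` → prints [469, 1, 3, 9, 741]
`print(c)` → prints [469, 1, 3, 9, 741]

Answer:
[469, 1, 3, 9, 741]
[469, 1, 3, 9, 741]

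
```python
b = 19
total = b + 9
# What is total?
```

Trace:
`b = 19` → b = 19
`total = b + 9` → total = 28
So total = 28

Answer: 28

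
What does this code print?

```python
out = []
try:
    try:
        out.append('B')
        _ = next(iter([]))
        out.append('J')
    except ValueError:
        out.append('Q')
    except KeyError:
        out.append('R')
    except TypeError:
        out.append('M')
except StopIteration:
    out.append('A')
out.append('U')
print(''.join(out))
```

Execution trace: 'B' (try body) → 'A' (outer except StopIteration) → 'U' (after the try/except). Output: BAU

Answer: BAU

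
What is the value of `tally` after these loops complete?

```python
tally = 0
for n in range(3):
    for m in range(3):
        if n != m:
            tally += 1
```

3² - 3 (exclude diagonal)
`tally` takes the values: 0 → 1 → 2 → 3 → 4 → 5 → 6

Answer: 6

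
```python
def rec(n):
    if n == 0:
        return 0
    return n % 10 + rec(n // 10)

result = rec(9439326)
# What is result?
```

Sum of digits of 9439326: 6 + 2 + 3 + 9 + 3 + 4 + 9 = 36

Answer: 36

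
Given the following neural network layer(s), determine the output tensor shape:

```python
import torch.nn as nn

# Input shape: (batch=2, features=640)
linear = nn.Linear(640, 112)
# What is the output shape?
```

Input: (2, 640) -> Output: (2, 112)

Answer: (2, 112)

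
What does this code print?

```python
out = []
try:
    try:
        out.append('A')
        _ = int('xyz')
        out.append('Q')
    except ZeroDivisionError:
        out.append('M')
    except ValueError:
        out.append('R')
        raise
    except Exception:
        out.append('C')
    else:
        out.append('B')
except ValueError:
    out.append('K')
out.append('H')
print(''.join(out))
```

Execution trace: 'A' (inner try body) → 'R' (inner except ValueError) → 'K' (outer except ValueError) → 'H' (after the try/except). Output: ARKH

Answer: ARKH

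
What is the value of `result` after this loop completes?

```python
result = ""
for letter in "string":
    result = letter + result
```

Reverse 'string'
`result` takes the values: "" → "s" → "ts" → "rts" → "irts" → "nirts" → "gnirts"

Answer: "gnirts"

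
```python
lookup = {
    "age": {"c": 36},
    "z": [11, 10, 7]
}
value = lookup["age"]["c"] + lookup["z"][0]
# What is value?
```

Trace:
`lookup = { ...` → lookup = {'age': {'c': 36}, 'z': [11, 10, 7]}
`value = lookup["age"]["c"] + lookup["z"][0]` → value = 47
So value = 47

Answer: 47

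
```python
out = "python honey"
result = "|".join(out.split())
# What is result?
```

Trace:
`out = "python honey"` → out = 'python honey'
`result = "|".join(out.split())` → result = 'python|honey'
So result = 'python|honey'

Answer: 'python|honey'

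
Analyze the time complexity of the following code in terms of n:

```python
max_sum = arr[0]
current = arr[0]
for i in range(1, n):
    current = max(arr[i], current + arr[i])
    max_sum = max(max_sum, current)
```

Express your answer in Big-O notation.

This is Kadane's algorithm for maximum subarray. Time complexity: O(n).

Answer: O(n)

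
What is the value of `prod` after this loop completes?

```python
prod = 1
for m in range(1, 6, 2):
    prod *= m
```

Product of 1, 3, 5, ... up to 5
`prod` takes the values: 1 → 3 → 15

Answer: 15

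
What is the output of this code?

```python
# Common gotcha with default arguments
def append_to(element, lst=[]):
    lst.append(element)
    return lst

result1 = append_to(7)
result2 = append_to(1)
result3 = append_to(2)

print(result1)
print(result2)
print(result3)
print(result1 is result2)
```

Key concept: mutable default argument gotcha.
Step by step:
`result1 = append_to(7)` → result1 = [7]
`result2 = append_to(1)` → result1 = [7, 1] (same object as result2); result2 = [7, 1] (same object as result1)
`result3 = append_to(2)` → result1 = [7, 1, 2] (same object as result2, result3); result2 = [7, 1, 2] (same object as result1, result3); result3 = [7, 1, 2] (same object as result1, result2)
`print(result1)` → prints [7, 1, 2]
`print(result2)` → prints [7, 1, 2]
`print(result3)` → prints [7, 1, 2]
`print(result1 is result2)` → prints True

Answer:
[7, 1, 2]
[7, 1, 2]
[7, 1, 2]
True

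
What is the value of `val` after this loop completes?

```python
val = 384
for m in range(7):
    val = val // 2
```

Halve 7 times: 384 // 2^7 = 3
`val` takes the values: 384 → 192 → 96 → 48 → 24 → 12 → 6 → 3

Answer: 3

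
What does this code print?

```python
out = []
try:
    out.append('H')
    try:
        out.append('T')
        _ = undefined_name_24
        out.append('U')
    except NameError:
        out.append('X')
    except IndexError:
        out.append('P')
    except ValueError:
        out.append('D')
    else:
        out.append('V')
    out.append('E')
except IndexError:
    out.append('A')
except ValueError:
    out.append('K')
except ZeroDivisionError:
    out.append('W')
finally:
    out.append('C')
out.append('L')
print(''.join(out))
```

Execution trace: 'H' (try body) → 'T' (inner try body) → 'X' (inner except NameError) → 'E' (try body, no exception) → 'C' (finally) → 'L' (after the try/except). Output: HTXECL

Answer: HTXECL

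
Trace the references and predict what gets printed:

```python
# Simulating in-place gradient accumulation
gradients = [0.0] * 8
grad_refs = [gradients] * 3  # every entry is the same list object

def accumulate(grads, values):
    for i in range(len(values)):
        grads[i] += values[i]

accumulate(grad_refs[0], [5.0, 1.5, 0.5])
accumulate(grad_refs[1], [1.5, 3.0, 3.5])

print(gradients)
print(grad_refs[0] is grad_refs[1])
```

Key concept: gradient accumulation aliasing.
Step by step:
`gradients = [0.0] * 8` → gradients = [0.0, 0.0, 0.0, 0.0, 0.0, 0.0, 0.0, 0.0]
`grad_refs = [gradients] * 3` → grad_refs = [[0.0, 0.0, 0.0, 0.0, 0.0, 0.0, 0.0, 0.0], [0.0, 0.0, 0.0, 0.0, 0.0, 0.0, 0.0, 0.0], [0.0, 0.0, 0.0, 0.0, 0.0, 0.0, 0.0, 0.0]]
`accumulate(grad_refs[0], [5.0, 1.5, 0.5])` → gradients = [5.0, 1.5, 0.5, 0.0, 0.0, 0.0, 0.0, 0.0]; grad_refs = [[5.0, 1.5, 0.5, 0.0, 0.0, 0.0, 0.0, 0.0], [5.0, 1.5, 0.5, 0.0, 0.0, 0.0, 0.0, 0.0], [5.0, 1.5, 0.5, 0.0, 0.0, 0.0, 0.0, 0.0]]
`accumulate(grad_refs[1], [1.5, 3.0, 3.5])` → gradients = [6.5, 4.5, 4.0, 0.0, 0.0, 0.0, 0.0, 0.0]; grad_refs = [[6.5, 4.5, 4.0, 0.0, 0.0, 0.0, 0.0, 0.0], [6.5, 4.5, 4.0, 0.0, 0.0, 0.0, 0.0, 0.0], [6.5, 4.5, 4.0, 0.0, 0.0, 0.0, 0.0, 0.0]]
`print(gradients)` → prints [6.5, 4.5, 4.0, 0.0, 0.0, 0.0, 0.0, 0.0]
`print(grad_refs[0] is grad_refs[1])` → prints True

Answer:
[6.5, 4.5, 4.0, 0.0, 0.0, 0.0, 0.0, 0.0]
True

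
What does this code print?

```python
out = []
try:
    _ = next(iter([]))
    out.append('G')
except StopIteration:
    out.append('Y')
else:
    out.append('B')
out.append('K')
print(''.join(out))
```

Execution trace: 'Y' (except StopIteration) → 'K' (after the try/except). Output: YK

Answer: YK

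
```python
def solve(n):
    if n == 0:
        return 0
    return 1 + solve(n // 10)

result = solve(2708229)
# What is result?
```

Count of digits of 2708229: 7

Answer: 7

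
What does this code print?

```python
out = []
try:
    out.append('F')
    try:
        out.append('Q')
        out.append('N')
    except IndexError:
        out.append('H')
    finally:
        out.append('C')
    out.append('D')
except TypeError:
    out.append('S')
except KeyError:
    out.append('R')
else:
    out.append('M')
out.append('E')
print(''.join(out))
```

Execution trace: 'F' (try body) → 'Q' (inner try body) → 'N' (inner try body, no exception) → 'C' (inner finally) → 'D' (try body, no exception) → 'M' (else) → 'E' (after the try/except). Output: FQNCDME

Answer: FQNCDME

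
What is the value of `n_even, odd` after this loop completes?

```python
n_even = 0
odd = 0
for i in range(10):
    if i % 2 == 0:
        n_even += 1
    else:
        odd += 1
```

Count evens and odds in range(10)
`n_even, odd` takes the values: (0, 0) → (1, 0) → (1, 1) → (2, 1) → (2, 2) → (3, 2) → (3, 3) → (4, 3) → (4, 4) → (5, 4) → (5, 5)

Answer: 5, 5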